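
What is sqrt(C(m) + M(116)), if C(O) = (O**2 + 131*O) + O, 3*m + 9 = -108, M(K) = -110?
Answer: I*sqrt(3737) ≈ 61.131*I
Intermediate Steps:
m = -39 (m = -3 + (1/3)*(-108) = -3 - 36 = -39)
C(O) = O**2 + 132*O
sqrt(C(m) + M(116)) = sqrt(-39*(132 - 39) - 110) = sqrt(-39*93 - 110) = sqrt(-3627 - 110) = sqrt(-3737) = I*sqrt(3737)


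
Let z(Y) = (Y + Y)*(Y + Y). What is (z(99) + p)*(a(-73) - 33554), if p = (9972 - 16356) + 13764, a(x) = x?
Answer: -1566480168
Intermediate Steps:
p = 7380 (p = -6384 + 13764 = 7380)
z(Y) = 4*Y² (z(Y) = (2*Y)*(2*Y) = 4*Y²)
(z(99) + p)*(a(-73) - 33554) = (4*99² + 7380)*(-73 - 33554) = (4*9801 + 7380)*(-33627) = (39204 + 7380)*(-33627) = 46584*(-33627) = -1566480168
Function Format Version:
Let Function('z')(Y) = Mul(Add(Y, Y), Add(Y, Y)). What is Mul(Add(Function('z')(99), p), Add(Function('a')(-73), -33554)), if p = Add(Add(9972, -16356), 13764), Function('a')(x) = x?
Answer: -1566480168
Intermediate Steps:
p = 7380 (p = Add(-6384, 13764) = 7380)
Function('z')(Y) = Mul(4, Pow(Y, 2)) (Function('z')(Y) = Mul(Mul(2, Y), Mul(2, Y)) = Mul(4, Pow(Y, 2)))
Mul(Add(Function('z')(99), p), Add(Function('a')(-73), -33554)) = Mul(Add(Mul(4, Pow(99, 2)), 7380), Add(-73, -33554)) = Mul(Add(Mul(4, 9801), 7380), -33627) = Mul(Add(39204, 7380), -33627) = Mul(46584, -33627) = -1566480168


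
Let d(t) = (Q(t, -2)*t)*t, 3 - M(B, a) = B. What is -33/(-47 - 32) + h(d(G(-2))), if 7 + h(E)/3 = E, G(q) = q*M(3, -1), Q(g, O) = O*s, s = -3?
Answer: -1626/79 ≈ -20.582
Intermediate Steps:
Q(g, O) = -3*O (Q(g, O) = O*(-3) = -3*O)
M(B, a) = 3 - B
G(q) = 0 (G(q) = q*(3 - 1*3) = q*(3 - 3) = q*0 = 0)
d(t) = 6*t² (d(t) = ((-3*(-2))*t)*t = (6*t)*t = 6*t²)
h(E) = -21 + 3*E
-33/(-47 - 32) + h(d(G(-2))) = -33/(-47 - 32) + (-21 + 3*(6*0²)) = -33/(-79) + (-21 + 3*(6*0)) = -33*(-1/79) + (-21 + 3*0) = 33/79 + (-21 + 0) = 33/79 - 21 = -1626/79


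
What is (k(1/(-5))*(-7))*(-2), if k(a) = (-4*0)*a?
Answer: 0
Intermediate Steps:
k(a) = 0 (k(a) = 0*a = 0)
(k(1/(-5))*(-7))*(-2) = (0*(-7))*(-2) = 0*(-2) = 0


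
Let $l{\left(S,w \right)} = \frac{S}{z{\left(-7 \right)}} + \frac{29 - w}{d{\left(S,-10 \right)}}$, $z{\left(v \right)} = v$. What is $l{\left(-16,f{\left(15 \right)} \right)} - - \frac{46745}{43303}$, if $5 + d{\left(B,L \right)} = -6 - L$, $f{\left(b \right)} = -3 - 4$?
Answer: $- \frac{9892293}{303121} \approx -32.635$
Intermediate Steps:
$f{\left(b \right)} = -7$
$d{\left(B,L \right)} = -11 - L$ ($d{\left(B,L \right)} = -5 - \left(6 + L\right) = -11 - L$)
$l{\left(S,w \right)} = -29 + w - \frac{S}{7}$ ($l{\left(S,w \right)} = \frac{S}{-7} + \frac{29 - w}{-11 - -10} = S \left(- \frac{1}{7}\right) + \frac{29 - w}{-11 + 10} = - \frac{S}{7} + \frac{29 - w}{-1} = - \frac{S}{7} + \left(29 - w\right) \left(-1\right) = - \frac{S}{7} + \left(-29 + w\right) = -29 + w - \frac{S}{7}$)
$l{\left(-16,f{\left(15 \right)} \right)} - - \frac{46745}{43303} = \left(-29 - 7 - - \frac{16}{7}\right) - - \frac{46745}{43303} = \left(-29 - 7 + \frac{16}{7}\right) - \left(-46745\right) \frac{1}{43303} = - \frac{236}{7} - - \frac{46745}{43303} = - \frac{236}{7} + \frac{46745}{43303} = - \frac{9892293}{303121}$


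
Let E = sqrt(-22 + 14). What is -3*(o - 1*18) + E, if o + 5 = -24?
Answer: 141 + 2*I*sqrt(2) ≈ 141.0 + 2.8284*I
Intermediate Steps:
o = -29 (o = -5 - 24 = -29)
E = 2*I*sqrt(2) (E = sqrt(-8) = 2*I*sqrt(2) ≈ 2.8284*I)
-3*(o - 1*18) + E = -3*(-29 - 1*18) + 2*I*sqrt(2) = -3*(-29 - 18) + 2*I*sqrt(2) = -3*(-47) + 2*I*sqrt(2) = 141 + 2*I*sqrt(2)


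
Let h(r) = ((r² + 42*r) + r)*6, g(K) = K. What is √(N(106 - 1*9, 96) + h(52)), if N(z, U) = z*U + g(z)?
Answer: √39049 ≈ 197.61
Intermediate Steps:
N(z, U) = z + U*z (N(z, U) = z*U + z = U*z + z = z + U*z)
h(r) = 6*r² + 258*r (h(r) = (r² + 43*r)*6 = 6*r² + 258*r)
√(N(106 - 1*9, 96) + h(52)) = √((106 - 1*9)*(1 + 96) + 6*52*(43 + 52)) = √((106 - 9)*97 + 6*52*95) = √(97*97 + 29640) = √(9409 + 29640) = √39049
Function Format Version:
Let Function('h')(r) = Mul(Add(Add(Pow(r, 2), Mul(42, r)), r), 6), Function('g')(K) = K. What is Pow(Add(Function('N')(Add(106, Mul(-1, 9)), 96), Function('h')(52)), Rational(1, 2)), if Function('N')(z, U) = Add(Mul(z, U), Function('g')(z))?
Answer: Pow(39049, Rational(1, 2)) ≈ 197.61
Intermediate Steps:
Function('N')(z, U) = Add(z, Mul(U, z)) (Function('N')(z, U) = Add(Mul(z, U), z) = Add(Mul(U, z), z) = Add(z, Mul(U, z)))
Function('h')(r) = Add(Mul(6, Pow(r, 2)), Mul(258, r)) (Function('h')(r) = Mul(Add(Pow(r, 2), Mul(43, r)), 6) = Add(Mul(6, Pow(r, 2)), Mul(258, r)))
Pow(Add(Function('N')(Add(106, Mul(-1, 9)), 96), Function('h')(52)), Rational(1, 2)) = Pow(Add(Mul(Add(106, Mul(-1, 9)), Add(1, 96)), Mul(6, 52, Add(43, 52))), Rational(1, 2)) = Pow(Add(Mul(Add(106, -9), 97), Mul(6, 52, 95)), Rational(1, 2)) = Pow(Add(Mul(97, 97), 29640), Rational(1, 2)) = Pow(Add(9409, 29640), Rational(1, 2)) = Pow(39049, Rational(1, 2))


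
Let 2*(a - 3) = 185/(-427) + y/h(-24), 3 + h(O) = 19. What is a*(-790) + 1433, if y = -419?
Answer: 65438251/6832 ≈ 9578.2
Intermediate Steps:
h(O) = 16 (h(O) = -3 + 19 = 16)
a = -140881/13664 (a = 3 + (185/(-427) - 419/16)/2 = 3 + (185*(-1/427) - 419*1/16)/2 = 3 + (-185/427 - 419/16)/2 = 3 + (½)*(-181873/6832) = 3 - 181873/13664 = -140881/13664 ≈ -10.310)
a*(-790) + 1433 = -140881/13664*(-790) + 1433 = 55647995/6832 + 1433 = 65438251/6832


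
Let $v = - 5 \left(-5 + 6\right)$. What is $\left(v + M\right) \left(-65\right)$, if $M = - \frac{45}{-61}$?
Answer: $\frac{16900}{61} \approx 277.05$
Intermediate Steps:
$M = \frac{45}{61}$ ($M = \left(-45\right) \left(- \frac{1}{61}\right) = \frac{45}{61} \approx 0.73771$)
$v = -5$ ($v = \left(-5\right) 1 = -5$)
$\left(v + M\right) \left(-65\right) = \left(-5 + \frac{45}{61}\right) \left(-65\right) = \left(- \frac{260}{61}\right) \left(-65\right) = \frac{16900}{61}$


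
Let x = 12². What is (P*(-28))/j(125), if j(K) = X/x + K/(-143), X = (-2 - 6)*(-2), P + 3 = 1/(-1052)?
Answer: -28441413/258266 ≈ -110.12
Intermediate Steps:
x = 144
P = -3157/1052 (P = -3 + 1/(-1052) = -3 - 1/1052 = -3157/1052 ≈ -3.0009)
X = 16 (X = -8*(-2) = 16)
j(K) = ⅑ - K/143 (j(K) = 16/144 + K/(-143) = 16*(1/144) + K*(-1/143) = ⅑ - K/143)
(P*(-28))/j(125) = (-3157/1052*(-28))/(⅑ - 1/143*125) = 22099/(263*(⅑ - 125/143)) = 22099/(263*(-982/1287)) = (22099/263)*(-1287/982) = -28441413/258266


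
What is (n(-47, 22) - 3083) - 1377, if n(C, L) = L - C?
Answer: -4391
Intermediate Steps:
(n(-47, 22) - 3083) - 1377 = ((22 - 1*(-47)) - 3083) - 1377 = ((22 + 47) - 3083) - 1377 = (69 - 3083) - 1377 = -3014 - 1377 = -4391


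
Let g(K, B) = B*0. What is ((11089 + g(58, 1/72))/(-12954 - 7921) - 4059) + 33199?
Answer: 608286411/20875 ≈ 29139.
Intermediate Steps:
g(K, B) = 0
((11089 + g(58, 1/72))/(-12954 - 7921) - 4059) + 33199 = ((11089 + 0)/(-12954 - 7921) - 4059) + 33199 = (11089/(-20875) - 4059) + 33199 = (11089*(-1/20875) - 4059) + 33199 = (-11089/20875 - 4059) + 33199 = -84742714/20875 + 33199 = 608286411/20875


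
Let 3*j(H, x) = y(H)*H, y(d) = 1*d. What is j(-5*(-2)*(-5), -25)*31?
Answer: 77500/3 ≈ 25833.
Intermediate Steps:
y(d) = d
j(H, x) = H²/3 (j(H, x) = (H*H)/3 = H²/3)
j(-5*(-2)*(-5), -25)*31 = ((-5*(-2)*(-5))²/3)*31 = ((10*(-5))²/3)*31 = ((⅓)*(-50)²)*31 = ((⅓)*2500)*31 = (2500/3)*31 = 77500/3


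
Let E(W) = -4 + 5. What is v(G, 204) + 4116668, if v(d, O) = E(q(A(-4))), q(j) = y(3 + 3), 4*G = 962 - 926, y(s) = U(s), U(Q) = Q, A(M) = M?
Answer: 4116669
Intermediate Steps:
y(s) = s
G = 9 (G = (962 - 926)/4 = (¼)*36 = 9)
q(j) = 6 (q(j) = 3 + 3 = 6)
E(W) = 1
v(d, O) = 1
v(G, 204) + 4116668 = 1 + 4116668 = 4116669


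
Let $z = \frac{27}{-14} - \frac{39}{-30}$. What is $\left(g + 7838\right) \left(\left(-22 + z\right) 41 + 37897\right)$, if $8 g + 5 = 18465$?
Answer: $\frac{26254991593}{70} \approx 3.7507 \cdot 10^{8}$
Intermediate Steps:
$z = - \frac{22}{35}$ ($z = 27 \left(- \frac{1}{14}\right) - - \frac{13}{10} = - \frac{27}{14} + \frac{13}{10} = - \frac{22}{35} \approx -0.62857$)
$g = \frac{4615}{2}$ ($g = - \frac{5}{8} + \frac{1}{8} \cdot 18465 = - \frac{5}{8} + \frac{18465}{8} = \frac{4615}{2} \approx 2307.5$)
$\left(g + 7838\right) \left(\left(-22 + z\right) 41 + 37897\right) = \left(\frac{4615}{2} + 7838\right) \left(\left(-22 - \frac{22}{35}\right) 41 + 37897\right) = \frac{20291 \left(\left(- \frac{792}{35}\right) 41 + 37897\right)}{2} = \frac{20291 \left(- \frac{32472}{35} + 37897\right)}{2} = \frac{20291}{2} \cdot \frac{1293923}{35} = \frac{26254991593}{70}$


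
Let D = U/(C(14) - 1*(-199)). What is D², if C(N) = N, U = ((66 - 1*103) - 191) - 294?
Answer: 30276/5041 ≈ 6.0060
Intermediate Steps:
U = -522 (U = ((66 - 103) - 191) - 294 = (-37 - 191) - 294 = -228 - 294 = -522)
D = -174/71 (D = -522/(14 - 1*(-199)) = -522/(14 + 199) = -522/213 = -522*1/213 = -174/71 ≈ -2.4507)
D² = (-174/71)² = 30276/5041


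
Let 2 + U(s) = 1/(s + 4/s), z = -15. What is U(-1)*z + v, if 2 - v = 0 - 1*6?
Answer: 41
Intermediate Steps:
U(s) = -2 + 1/(s + 4/s)
v = 8 (v = 2 - (0 - 1*6) = 2 - (0 - 6) = 2 - 1*(-6) = 2 + 6 = 8)
U(-1)*z + v = ((-8 - 1 - 2*(-1)**2)/(4 + (-1)**2))*(-15) + 8 = ((-8 - 1 - 2*1)/(4 + 1))*(-15) + 8 = ((-8 - 1 - 2)/5)*(-15) + 8 = ((1/5)*(-11))*(-15) + 8 = -11/5*(-15) + 8 = 33 + 8 = 41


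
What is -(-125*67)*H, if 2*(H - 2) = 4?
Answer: 33500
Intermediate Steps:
H = 4 (H = 2 + (½)*4 = 2 + 2 = 4)
-(-125*67)*H = -(-125*67)*4 = -(-8375)*4 = -1*(-33500) = 33500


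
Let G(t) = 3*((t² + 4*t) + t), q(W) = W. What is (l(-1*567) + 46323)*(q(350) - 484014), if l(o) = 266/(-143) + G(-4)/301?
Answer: -22426252355536/1001 ≈ -2.2404e+10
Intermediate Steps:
G(t) = 3*t² + 15*t (G(t) = 3*(t² + 5*t) = 3*t² + 15*t)
l(o) = -81782/43043 (l(o) = 266/(-143) + (3*(-4)*(5 - 4))/301 = 266*(-1/143) + (3*(-4)*1)*(1/301) = -266/143 - 12*1/301 = -266/143 - 12/301 = -81782/43043)
(l(-1*567) + 46323)*(q(350) - 484014) = (-81782/43043 + 46323)*(350 - 484014) = (1993799107/43043)*(-483664) = -22426252355536/1001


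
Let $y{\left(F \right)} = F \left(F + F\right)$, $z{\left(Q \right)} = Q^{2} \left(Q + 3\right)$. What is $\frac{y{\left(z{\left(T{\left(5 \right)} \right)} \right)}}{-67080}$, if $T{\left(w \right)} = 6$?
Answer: $- \frac{8748}{2795} \approx -3.1299$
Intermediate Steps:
$z{\left(Q \right)} = Q^{2} \left(3 + Q\right)$
$y{\left(F \right)} = 2 F^{2}$ ($y{\left(F \right)} = F 2 F = 2 F^{2}$)
$\frac{y{\left(z{\left(T{\left(5 \right)} \right)} \right)}}{-67080} = \frac{2 \left(6^{2} \left(3 + 6\right)\right)^{2}}{-67080} = 2 \left(36 \cdot 9\right)^{2} \left(- \frac{1}{67080}\right) = 2 \cdot 324^{2} \left(- \frac{1}{67080}\right) = 2 \cdot 104976 \left(- \frac{1}{67080}\right) = 209952 \left(- \frac{1}{67080}\right) = - \frac{8748}{2795}$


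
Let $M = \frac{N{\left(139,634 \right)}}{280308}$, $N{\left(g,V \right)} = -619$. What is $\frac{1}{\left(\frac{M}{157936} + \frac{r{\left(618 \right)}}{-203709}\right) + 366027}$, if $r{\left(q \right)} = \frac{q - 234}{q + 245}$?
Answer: $\frac{2594277237516119232}{949575514410609647843509} \approx 2.732 \cdot 10^{-6}$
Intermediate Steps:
$r{\left(q \right)} = \frac{-234 + q}{245 + q}$
$M = - \frac{619}{280308} \approx -0.0022083$
$\frac{1}{\left(\frac{M}{157936} + \frac{r{\left(618 \right)}}{-203709}\right) + 366027} = \frac{1}{\left(- \frac{619}{280308 \cdot 157936} + \frac{\frac{1}{245 + 618} \left(-234 + 618\right)}{-203709}\right) + 366027} = \frac{1}{\left(\left(- \frac{619}{280308}\right) \frac{1}{157936} + \frac{1}{863} \cdot 384 \left(- \frac{1}{203709}\right)\right) + 366027} = \frac{1}{\left(- \frac{619}{44270724288} + \frac{1}{863} \cdot 384 \left(- \frac{1}{203709}\right)\right) + 366027} = \frac{1}{\left(- \frac{619}{44270724288} + \frac{384}{863} \left(- \frac{1}{203709}\right)\right) + 366027} = \frac{1}{\left(- \frac{619}{44270724288} - \frac{128}{58600289}\right) + 366027} = \frac{1}{- \frac{5702926287755}{2594277237516119232} + 366027} = \frac{1}{\frac{949575514410609647843509}{2594277237516119232}} = \frac{2594277237516119232}{949575514410609647843509}$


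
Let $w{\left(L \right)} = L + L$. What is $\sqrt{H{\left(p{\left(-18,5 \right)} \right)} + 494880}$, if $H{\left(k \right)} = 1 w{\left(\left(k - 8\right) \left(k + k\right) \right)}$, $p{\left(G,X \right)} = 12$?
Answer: $36 \sqrt{382} \approx 703.61$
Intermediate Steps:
$w{\left(L \right)} = 2 L$
$H{\left(k \right)} = 4 k \left(-8 + k\right)$ ($H{\left(k \right)} = 1 \cdot 2 \left(k - 8\right) \left(k + k\right) = 1 \cdot 2 \left(-8 + k\right) 2 k = 1 \cdot 2 \cdot 2 k \left(-8 + k\right) = 1 \cdot 4 k \left(-8 + k\right) = 4 k \left(-8 + k\right)$)
$\sqrt{H{\left(p{\left(-18,5 \right)} \right)} + 494880} = \sqrt{4 \cdot 12 \left(-8 + 12\right) + 494880} = \sqrt{4 \cdot 12 \cdot 4 + 494880} = \sqrt{192 + 494880} = \sqrt{495072} = 36 \sqrt{382}$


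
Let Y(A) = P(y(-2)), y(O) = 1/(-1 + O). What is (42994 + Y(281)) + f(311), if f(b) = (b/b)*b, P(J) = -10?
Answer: 43295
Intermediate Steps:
Y(A) = -10
f(b) = b (f(b) = 1*b = b)
(42994 + Y(281)) + f(311) = (42994 - 10) + 311 = 42984 + 311 = 43295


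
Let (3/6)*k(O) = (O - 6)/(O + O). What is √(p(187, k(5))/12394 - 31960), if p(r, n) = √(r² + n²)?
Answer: √(-122735377564000 + 61970*√874226)/61970 ≈ 178.77*I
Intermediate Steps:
k(O) = (-6 + O)/O (k(O) = 2*((O - 6)/(O + O)) = 2*((-6 + O)/((2*O))) = 2*((-6 + O)*(1/(2*O))) = 2*((-6 + O)/(2*O)) = (-6 + O)/O)
p(r, n) = √(n² + r²)
√(p(187, k(5))/12394 - 31960) = √(√(((-6 + 5)/5)² + 187²)/12394 - 31960) = √(√(((⅕)*(-1))² + 34969)*(1/12394) - 31960) = √(√((-⅕)² + 34969)*(1/12394) - 31960) = √(√(1/25 + 34969)*(1/12394) - 31960) = √(√(874226/25)*(1/12394) - 31960) = √((√874226/5)*(1/12394) - 31960) = √(√874226/61970 - 31960) = √(-31960 + √874226/61970)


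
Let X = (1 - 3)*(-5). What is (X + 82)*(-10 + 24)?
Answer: 1288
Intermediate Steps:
X = 10 (X = -2*(-5) = 10)
(X + 82)*(-10 + 24) = (10 + 82)*(-10 + 24) = 92*14 = 1288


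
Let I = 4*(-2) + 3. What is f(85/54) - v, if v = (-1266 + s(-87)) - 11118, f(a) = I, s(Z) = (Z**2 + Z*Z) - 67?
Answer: -2692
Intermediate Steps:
I = -5 (I = -8 + 3 = -5)
s(Z) = -67 + 2*Z**2 (s(Z) = (Z**2 + Z**2) - 67 = 2*Z**2 - 67 = -67 + 2*Z**2)
f(a) = -5
v = 2687 (v = (-1266 + (-67 + 2*(-87)**2)) - 11118 = (-1266 + (-67 + 2*7569)) - 11118 = (-1266 + (-67 + 15138)) - 11118 = (-1266 + 15071) - 11118 = 13805 - 11118 = 2687)
f(85/54) - v = -5 - 1*2687 = -5 - 2687 = -2692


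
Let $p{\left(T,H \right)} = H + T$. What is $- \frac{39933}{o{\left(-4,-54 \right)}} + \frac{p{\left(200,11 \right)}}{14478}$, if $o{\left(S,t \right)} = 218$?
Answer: $- \frac{144525994}{789051} \approx -183.16$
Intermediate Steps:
$- \frac{39933}{o{\left(-4,-54 \right)}} + \frac{p{\left(200,11 \right)}}{14478} = - \frac{39933}{218} + \frac{11 + 200}{14478} = \left(-39933\right) \frac{1}{218} + 211 \cdot \frac{1}{14478} = - \frac{39933}{218} + \frac{211}{14478} = - \frac{144525994}{789051}$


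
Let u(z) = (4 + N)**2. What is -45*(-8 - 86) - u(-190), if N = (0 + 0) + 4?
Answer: 4166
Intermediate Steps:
N = 4 (N = 0 + 4 = 4)
u(z) = 64 (u(z) = (4 + 4)**2 = 8**2 = 64)
-45*(-8 - 86) - u(-190) = -45*(-8 - 86) - 1*64 = -45*(-94) - 64 = 4230 - 64 = 4166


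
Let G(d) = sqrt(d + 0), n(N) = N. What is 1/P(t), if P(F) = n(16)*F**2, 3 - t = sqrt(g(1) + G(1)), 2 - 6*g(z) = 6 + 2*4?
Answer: 1/200 + 3*I/800 ≈ 0.005 + 0.00375*I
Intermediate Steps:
g(z) = -2 (g(z) = 1/3 - (6 + 2*4)/6 = 1/3 - (6 + 8)/6 = 1/3 - 1/6*14 = 1/3 - 7/3 = -2)
G(d) = sqrt(d)
t = 3 - I (t = 3 - sqrt(-2 + sqrt(1)) = 3 - sqrt(-2 + 1) = 3 - sqrt(-1) = 3 - I ≈ 3.0 - 1.0*I)
P(F) = 16*F**2
1/P(t) = 1/(16*(3 - I)**2)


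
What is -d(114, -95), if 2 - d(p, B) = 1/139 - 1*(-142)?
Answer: 19461/139 ≈ 140.01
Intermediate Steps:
d(p, B) = -19461/139 (d(p, B) = 2 - (1/139 - 1*(-142)) = 2 - (1/139 + 142) = 2 - 1*19739/139 = 2 - 19739/139 = -19461/139)
-d(114, -95) = -1*(-19461/139) = 19461/139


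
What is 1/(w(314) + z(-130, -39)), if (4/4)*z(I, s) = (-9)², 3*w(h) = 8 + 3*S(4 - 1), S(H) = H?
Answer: 3/260 ≈ 0.011538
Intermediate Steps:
w(h) = 17/3 (w(h) = (8 + 3*(4 - 1))/3 = (8 + 3*3)/3 = (8 + 9)/3 = (⅓)*17 = 17/3)
z(I, s) = 81 (z(I, s) = (-9)² = 81)
1/(w(314) + z(-130, -39)) = 1/(17/3 + 81) = 1/(260/3) = 3/260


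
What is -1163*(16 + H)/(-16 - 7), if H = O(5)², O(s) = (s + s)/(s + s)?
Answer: 19771/23 ≈ 859.61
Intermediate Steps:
O(s) = 1 (O(s) = (2*s)/((2*s)) = (2*s)*(1/(2*s)) = 1)
H = 1 (H = 1² = 1)
-1163*(16 + H)/(-16 - 7) = -1163*(16 + 1)/(-16 - 7) = -19771/(-23) = -19771*(-1)/23 = -1163*(-17/23) = 19771/23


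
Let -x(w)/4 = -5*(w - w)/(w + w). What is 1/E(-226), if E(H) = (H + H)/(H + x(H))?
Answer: ½ ≈ 0.50000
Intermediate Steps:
x(w) = 0 (x(w) = -(-20)*(w - w)/(w + w) = -(-20)*0/((2*w)) = -(-20)*0*(1/(2*w)) = -(-20)*0 = -4*0 = 0)
E(H) = 2 (E(H) = (H + H)/(H + 0) = (2*H)/H = 2)
1/E(-226) = 1/2 = ½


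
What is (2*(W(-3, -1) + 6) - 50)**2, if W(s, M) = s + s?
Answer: 2500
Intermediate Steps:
W(s, M) = 2*s
(2*(W(-3, -1) + 6) - 50)**2 = (2*(2*(-3) + 6) - 50)**2 = (2*(-6 + 6) - 50)**2 = (2*0 - 50)**2 = (0 - 50)**2 = (-50)**2 = 2500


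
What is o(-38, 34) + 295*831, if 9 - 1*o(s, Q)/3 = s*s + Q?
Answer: 240738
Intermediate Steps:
o(s, Q) = 27 - 3*Q - 3*s**2 (o(s, Q) = 27 - 3*(s*s + Q) = 27 - 3*(s**2 + Q) = 27 - 3*(Q + s**2) = 27 + (-3*Q - 3*s**2) = 27 - 3*Q - 3*s**2)
o(-38, 34) + 295*831 = (27 - 3*34 - 3*(-38)**2) + 295*831 = (27 - 102 - 3*1444) + 245145 = (27 - 102 - 4332) + 245145 = -4407 + 245145 = 240738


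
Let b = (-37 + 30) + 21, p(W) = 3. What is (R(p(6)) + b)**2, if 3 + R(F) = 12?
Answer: 529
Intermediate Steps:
R(F) = 9 (R(F) = -3 + 12 = 9)
b = 14 (b = -7 + 21 = 14)
(R(p(6)) + b)**2 = (9 + 14)**2 = 23**2 = 529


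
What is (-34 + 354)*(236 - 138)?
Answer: 31360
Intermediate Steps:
(-34 + 354)*(236 - 138) = 320*98 = 31360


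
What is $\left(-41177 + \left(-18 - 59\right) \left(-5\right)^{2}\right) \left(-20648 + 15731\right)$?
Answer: $211932534$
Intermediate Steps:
$\left(-41177 + \left(-18 - 59\right) \left(-5\right)^{2}\right) \left(-20648 + 15731\right) = \left(-41177 - 1925\right) \left(-4917\right) = \left(-43102\right) \left(-4917\right) = 211932534$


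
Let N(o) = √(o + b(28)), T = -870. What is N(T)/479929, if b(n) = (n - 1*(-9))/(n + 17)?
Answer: I*√195565/7198935 ≈ 6.143e-5*I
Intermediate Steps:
b(n) = (9 + n)/(17 + n) (b(n) = (n + 9)/(17 + n) = (9 + n)/(17 + n))
N(o) = √(37/45 + o) (N(o) = √(o + (9 + 28)/(17 + 28)) = √(o + 37/45) = √(37/45 + o))
N(T)/479929 = (√(185 + 225*(-870))/15)/479929 = (√(185 - 195750)/15)*(1/479929) = (√(-195565)/15)*(1/479929) = ((I*√195565)/15)*(1/479929) = (I*√195565/15)*(1/479929) = I*√195565/7198935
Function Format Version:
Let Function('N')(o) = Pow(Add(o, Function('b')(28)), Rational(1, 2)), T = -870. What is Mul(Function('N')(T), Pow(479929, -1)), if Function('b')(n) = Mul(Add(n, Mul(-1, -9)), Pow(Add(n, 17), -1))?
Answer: Mul(Rational(1, 7198935), I, Pow(195565, Rational(1, 2))) ≈ Mul(6.1430e-5, I)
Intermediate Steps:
Function('b')(n) = Mul(Pow(Add(17, n), -1), Add(9, n)) (Function('b')(n) = Mul(Add(n, 9), Pow(Add(17, n), -1)) = Mul(Add(9, n), Pow(Add(17, n), -1)) = Mul(Pow(Add(17, n), -1), Add(9, n)))
Function('N')(o) = Pow(Add(Rational(37, 45), o), Rational(1, 2)) (Function('N')(o) = Pow(Add(o, Mul(Pow(Add(17, 28), -1), Add(9, 28))), Rational(1, 2)) = Pow(Add(o, Mul(Pow(45, -1), 37)), Rational(1, 2)) = Pow(Add(o, Mul(Rational(1, 45), 37)), Rational(1, 2)) = Pow(Add(o, Rational(37, 45)), Rational(1, 2)) = Pow(Add(Rational(37, 45), o), Rational(1, 2)))
Mul(Function('N')(T), Pow(479929, -1)) = Mul(Mul(Rational(1, 15), Pow(Add(185, Mul(225, -870)), Rational(1, 2))), Pow(479929, -1)) = Mul(Mul(Rational(1, 15), Pow(Add(185, -195750), Rational(1, 2))), Rational(1, 479929)) = Mul(Mul(Rational(1, 15), Pow(-195565, Rational(1, 2))), Rational(1, 479929)) = Mul(Mul(Rational(1, 15), Mul(I, Pow(195565, Rational(1, 2)))), Rational(1, 479929)) = Mul(Mul(Rational(1, 15), I, Pow(195565, Rational(1, 2))), Rational(1, 479929)) = Mul(Rational(1, 7198935), I, Pow(195565, Rational(1, 2)))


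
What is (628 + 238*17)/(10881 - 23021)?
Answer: -2337/6070 ≈ -0.38501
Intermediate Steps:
(628 + 238*17)/(10881 - 23021) = (628 + 4046)/(-12140) = 4674*(-1/12140) = -2337/6070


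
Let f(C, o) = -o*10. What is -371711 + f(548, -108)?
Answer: -370631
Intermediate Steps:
f(C, o) = -10*o
-371711 + f(548, -108) = -371711 - 10*(-108) = -371711 + 1080 = -370631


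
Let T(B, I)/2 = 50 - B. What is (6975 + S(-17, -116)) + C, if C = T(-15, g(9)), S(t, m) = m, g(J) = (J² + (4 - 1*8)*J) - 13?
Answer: 6989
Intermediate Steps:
g(J) = -13 + J² - 4*J (g(J) = (J² + (4 - 8)*J) - 13 = (J² - 4*J) - 13 = -13 + J² - 4*J)
T(B, I) = 100 - 2*B (T(B, I) = 2*(50 - B) = 100 - 2*B)
C = 130 (C = 100 - 2*(-15) = 100 + 30 = 130)
(6975 + S(-17, -116)) + C = (6975 - 116) + 130 = 6859 + 130 = 6989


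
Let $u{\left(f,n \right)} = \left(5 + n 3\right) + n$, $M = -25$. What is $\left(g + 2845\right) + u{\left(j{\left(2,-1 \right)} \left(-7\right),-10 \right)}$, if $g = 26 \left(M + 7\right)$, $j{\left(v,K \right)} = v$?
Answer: $2342$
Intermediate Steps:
$u{\left(f,n \right)} = 5 + 4 n$ ($u{\left(f,n \right)} = \left(5 + 3 n\right) + n = 5 + 4 n$)
$g = -468$ ($g = 26 \left(-25 + 7\right) = 26 \left(-18\right) = -468$)
$\left(g + 2845\right) + u{\left(j{\left(2,-1 \right)} \left(-7\right),-10 \right)} = \left(-468 + 2845\right) + \left(5 + 4 \left(-10\right)\right) = 2377 + \left(5 - 40\right) = 2377 - 35 = 2342$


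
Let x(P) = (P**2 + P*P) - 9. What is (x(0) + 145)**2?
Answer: 18496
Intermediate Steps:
x(P) = -9 + 2*P**2 (x(P) = (P**2 + P**2) - 9 = 2*P**2 - 9 = -9 + 2*P**2)
(x(0) + 145)**2 = ((-9 + 2*0**2) + 145)**2 = ((-9 + 2*0) + 145)**2 = ((-9 + 0) + 145)**2 = (-9 + 145)**2 = 136**2 = 18496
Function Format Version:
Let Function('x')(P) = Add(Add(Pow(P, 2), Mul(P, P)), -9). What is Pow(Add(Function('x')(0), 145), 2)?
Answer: 18496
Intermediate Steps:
Function('x')(P) = Add(-9, Mul(2, Pow(P, 2))) (Function('x')(P) = Add(Add(Pow(P, 2), Pow(P, 2)), -9) = Add(Mul(2, Pow(P, 2)), -9) = Add(-9, Mul(2, Pow(P, 2))))
Pow(Add(Function('x')(0), 145), 2) = Pow(Add(Add(-9, Mul(2, Pow(0, 2))), 145), 2) = Pow(Add(Add(-9, Mul(2, 0)), 145), 2) = Pow(Add(Add(-9, 0), 145), 2) = Pow(Add(-9, 145), 2) = Pow(136, 2) = 18496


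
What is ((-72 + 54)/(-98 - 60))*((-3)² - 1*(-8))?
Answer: 153/79 ≈ 1.9367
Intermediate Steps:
((-72 + 54)/(-98 - 60))*((-3)² - 1*(-8)) = (-18/(-158))*(9 + 8) = -18*(-1/158)*17 = (9/79)*17 = 153/79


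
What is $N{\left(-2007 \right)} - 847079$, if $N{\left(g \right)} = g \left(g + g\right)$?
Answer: $7209019$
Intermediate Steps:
$N{\left(g \right)} = 2 g^{2}$ ($N{\left(g \right)} = g 2 g = 2 g^{2}$)
$N{\left(-2007 \right)} - 847079 = 2 \left(-2007\right)^{2} - 847079 = 2 \cdot 4028049 - 847079 = 8056098 - 847079 = 7209019$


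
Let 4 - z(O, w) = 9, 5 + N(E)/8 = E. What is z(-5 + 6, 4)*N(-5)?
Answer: 400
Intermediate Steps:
N(E) = -40 + 8*E
z(O, w) = -5 (z(O, w) = 4 - 1*9 = 4 - 9 = -5)
z(-5 + 6, 4)*N(-5) = -5*(-40 + 8*(-5)) = -5*(-40 - 40) = -5*(-80) = 400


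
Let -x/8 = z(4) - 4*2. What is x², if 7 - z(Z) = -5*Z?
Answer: 23104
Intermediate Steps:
z(Z) = 7 + 5*Z (z(Z) = 7 - (-5)*Z = 7 + 5*Z)
x = -152 (x = -8*((7 + 5*4) - 4*2) = -8*((7 + 20) - 8) = -8*(27 - 8) = -8*19 = -152)
x² = (-152)² = 23104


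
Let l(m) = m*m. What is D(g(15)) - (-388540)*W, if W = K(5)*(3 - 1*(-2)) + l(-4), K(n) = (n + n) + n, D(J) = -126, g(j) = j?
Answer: 35357014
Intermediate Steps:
l(m) = m²
K(n) = 3*n (K(n) = 2*n + n = 3*n)
W = 91 (W = (3*5)*(3 - 1*(-2)) + (-4)² = 15*(3 + 2) + 16 = 15*5 + 16 = 75 + 16 = 91)
D(g(15)) - (-388540)*W = -126 - (-388540)*91 = -126 - 1*(-35357140) = -126 + 35357140 = 35357014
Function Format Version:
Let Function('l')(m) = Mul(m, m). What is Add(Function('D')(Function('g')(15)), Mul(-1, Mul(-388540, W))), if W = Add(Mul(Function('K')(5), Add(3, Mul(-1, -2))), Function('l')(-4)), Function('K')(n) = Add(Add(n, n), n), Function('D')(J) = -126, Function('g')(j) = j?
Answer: 35357014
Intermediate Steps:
Function('l')(m) = Pow(m, 2)
Function('K')(n) = Mul(3, n) (Function('K')(n) = Add(Mul(2, n), n) = Mul(3, n))
W = 91 (W = Add(Mul(Mul(3, 5), Add(3, Mul(-1, -2))), Pow(-4, 2)) = Add(Mul(15, Add(3, 2)), 16) = Add(Mul(15, 5), 16) = Add(75, 16) = 91)
Add(Function('D')(Function('g')(15)), Mul(-1, Mul(-388540, W))) = Add(-126, Mul(-1, Mul(-388540, 91))) = Add(-126, Mul(-1, -35357140)) = Add(-126, 35357140) = 35357014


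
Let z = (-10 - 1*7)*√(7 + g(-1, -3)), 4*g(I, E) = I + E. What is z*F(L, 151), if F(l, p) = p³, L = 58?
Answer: -58530167*√6 ≈ -1.4337e+8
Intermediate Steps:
g(I, E) = E/4 + I/4 (g(I, E) = (I + E)/4 = (E + I)/4 = E/4 + I/4)
z = -17*√6 (z = (-10 - 1*7)*√(7 + ((¼)*(-3) + (¼)*(-1))) = (-10 - 7)*√(7 + (-¾ - ¼)) = -17*√(7 - 1) = -17*√6 ≈ -41.641)
z*F(L, 151) = -17*√6*151³ = -17*√6*3442951 = -58530167*√6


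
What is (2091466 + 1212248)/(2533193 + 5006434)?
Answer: 1101238/2513209 ≈ 0.43818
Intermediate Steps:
(2091466 + 1212248)/(2533193 + 5006434) = 3303714/7539627 = 3303714*(1/7539627) = 1101238/2513209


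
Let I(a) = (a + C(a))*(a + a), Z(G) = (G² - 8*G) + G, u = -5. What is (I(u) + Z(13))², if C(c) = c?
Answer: 31684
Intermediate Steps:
Z(G) = G² - 7*G
I(a) = 4*a² (I(a) = (a + a)*(a + a) = (2*a)*(2*a) = 4*a²)
(I(u) + Z(13))² = (4*(-5)² + 13*(-7 + 13))² = (4*25 + 13*6)² = (100 + 78)² = 178² = 31684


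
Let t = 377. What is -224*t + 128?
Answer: -84320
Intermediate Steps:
-224*t + 128 = -224*377 + 128 = -84448 + 128 = -84320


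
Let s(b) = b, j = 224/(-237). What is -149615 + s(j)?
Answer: -35458979/237 ≈ -1.4962e+5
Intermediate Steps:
j = -224/237 (j = 224*(-1/237) = -224/237 ≈ -0.94515)
-149615 + s(j) = -149615 - 224/237 = -35458979/237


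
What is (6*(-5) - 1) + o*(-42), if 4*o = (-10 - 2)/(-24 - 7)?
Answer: -1087/31 ≈ -35.065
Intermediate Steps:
o = 3/31 (o = ((-10 - 2)/(-24 - 7))/4 = (-12/(-31))/4 = (-12*(-1/31))/4 = (1/4)*(12/31) = 3/31 ≈ 0.096774)
(6*(-5) - 1) + o*(-42) = (6*(-5) - 1) + (3/31)*(-42) = (-30 - 1) - 126/31 = -31 - 126/31 = -1087/31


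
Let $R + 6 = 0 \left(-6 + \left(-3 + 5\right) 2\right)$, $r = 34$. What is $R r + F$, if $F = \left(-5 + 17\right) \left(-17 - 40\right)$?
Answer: $-888$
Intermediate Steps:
$F = -684$ ($F = 12 \left(-57\right) = -684$)
$R = -6$ ($R = -6 + 0 \left(-6 + \left(-3 + 5\right) 2\right) = -6 + 0 \left(-6 + 2 \cdot 2\right) = -6 + 0 \left(-6 + 4\right) = -6 + 0 \left(-2\right) = -6 + 0 = -6$)
$R r + F = \left(-6\right) 34 - 684 = -204 - 684 = -888$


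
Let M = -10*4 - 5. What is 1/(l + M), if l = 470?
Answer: 1/425 ≈ 0.0023529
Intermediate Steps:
M = -45 (M = -40 - 5 = -45)
1/(l + M) = 1/(470 - 45) = 1/425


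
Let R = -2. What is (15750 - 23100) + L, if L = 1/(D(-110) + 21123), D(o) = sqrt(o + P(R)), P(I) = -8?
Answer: (-7350*sqrt(118) + 155254049*I)/(sqrt(118) - 21123*I) ≈ -7350.0 - 2.4214e-8*I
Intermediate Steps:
D(o) = sqrt(-8 + o) (D(o) = sqrt(o - 8) = sqrt(-8 + o))
L = 1/(21123 + I*sqrt(118)) (L = 1/(sqrt(-8 - 110) + 21123) = 1/(sqrt(-118) + 21123) = 1/(I*sqrt(118) + 21123) = 1/(21123 + I*sqrt(118)) ≈ 4.7342e-5 - 2.43e-8*I)
(15750 - 23100) + L = (15750 - 23100) + (21123/446181247 - I*sqrt(118)/446181247) = -7350 + (21123/446181247 - I*sqrt(118)/446181247) = -3279432144327/446181247 - I*sqrt(118)/446181247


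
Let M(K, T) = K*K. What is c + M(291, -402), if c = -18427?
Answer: 66254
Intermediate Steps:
M(K, T) = K²
c + M(291, -402) = -18427 + 291² = -18427 + 84681 = 66254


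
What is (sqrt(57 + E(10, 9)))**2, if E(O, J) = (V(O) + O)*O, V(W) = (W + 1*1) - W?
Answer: 167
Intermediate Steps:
V(W) = 1 (V(W) = (W + 1) - W = (1 + W) - W = 1)
E(O, J) = O*(1 + O) (E(O, J) = (1 + O)*O = O*(1 + O))
(sqrt(57 + E(10, 9)))**2 = (sqrt(57 + 10*(1 + 10)))**2 = (sqrt(57 + 10*11))**2 = (sqrt(57 + 110))**2 = (sqrt(167))**2 = 167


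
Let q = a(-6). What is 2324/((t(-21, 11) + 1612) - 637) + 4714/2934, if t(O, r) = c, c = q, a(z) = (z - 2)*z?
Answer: 1940173/500247 ≈ 3.8784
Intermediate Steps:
a(z) = z*(-2 + z) (a(z) = (-2 + z)*z = z*(-2 + z))
q = 48 (q = -6*(-2 - 6) = -6*(-8) = 48)
c = 48
t(O, r) = 48
2324/((t(-21, 11) + 1612) - 637) + 4714/2934 = 2324/((48 + 1612) - 637) + 4714/2934 = 2324/(1660 - 637) + 4714*(1/2934) = 2324/1023 + 2357/1467 = 1940173/500247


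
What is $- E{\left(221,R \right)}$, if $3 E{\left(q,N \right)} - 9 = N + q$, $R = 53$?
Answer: $- \frac{283}{3} \approx -94.333$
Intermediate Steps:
$E{\left(q,N \right)} = 3 + \frac{N}{3} + \frac{q}{3}$ ($E{\left(q,N \right)} = 3 + \frac{N + q}{3} = 3 + \left(\frac{N}{3} + \frac{q}{3}\right) = 3 + \frac{N}{3} + \frac{q}{3}$)
$- E{\left(221,R \right)} = - (3 + \frac{1}{3} \cdot 53 + \frac{1}{3} \cdot 221) = - (3 + \frac{53}{3} + \frac{221}{3}) = \left(-1\right) \frac{283}{3} = - \frac{283}{3}$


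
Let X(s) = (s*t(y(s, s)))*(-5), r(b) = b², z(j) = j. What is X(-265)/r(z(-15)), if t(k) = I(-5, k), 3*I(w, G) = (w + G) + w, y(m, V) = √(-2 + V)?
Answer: -530/27 + 53*I*√267/27 ≈ -19.63 + 32.075*I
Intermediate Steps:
I(w, G) = G/3 + 2*w/3 (I(w, G) = ((w + G) + w)/3 = ((G + w) + w)/3 = (G + 2*w)/3 = G/3 + 2*w/3)
t(k) = -10/3 + k/3 (t(k) = k/3 + (⅔)*(-5) = k/3 - 10/3 = -10/3 + k/3)
X(s) = -5*s*(-10/3 + √(-2 + s)/3) (X(s) = (s*(-10/3 + √(-2 + s)/3))*(-5) = -5*s*(-10/3 + √(-2 + s)/3))
X(-265)/r(z(-15)) = ((5/3)*(-265)*(10 - √(-2 - 265)))/((-15)²) = ((5/3)*(-265)*(10 - √(-267)))/225 = ((5/3)*(-265)*(10 - I*√267))*(1/225) = (-13250/3 + 1325*I*√267/3)*(1/225) = -530/27 + 53*I*√267/27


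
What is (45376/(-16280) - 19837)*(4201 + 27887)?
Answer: -1295519853096/2035 ≈ -6.3662e+8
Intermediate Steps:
(45376/(-16280) - 19837)*(4201 + 27887) = (45376*(-1/16280) - 19837)*32088 = (-5672/2035 - 19837)*32088 = -40373967/2035*32088 = -1295519853096/2035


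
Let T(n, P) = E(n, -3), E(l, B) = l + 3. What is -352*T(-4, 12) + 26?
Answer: 378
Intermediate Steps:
E(l, B) = 3 + l
T(n, P) = 3 + n
-352*T(-4, 12) + 26 = -352*(3 - 4) + 26 = -352*(-1) + 26 = 352 + 26 = 378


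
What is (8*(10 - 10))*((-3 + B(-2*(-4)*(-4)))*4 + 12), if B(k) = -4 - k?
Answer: 0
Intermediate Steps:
(8*(10 - 10))*((-3 + B(-2*(-4)*(-4)))*4 + 12) = (8*(10 - 10))*((-3 + (-4 - (-2*(-4))*(-4)))*4 + 12) = (8*0)*((-3 + (-4 - 8*(-4)))*4 + 12) = 0*((-3 + (-4 - 1*(-32)))*4 + 12) = 0*((-3 + (-4 + 32))*4 + 12) = 0*((-3 + 28)*4 + 12) = 0*(25*4 + 12) = 0*(100 + 12) = 0*112 = 0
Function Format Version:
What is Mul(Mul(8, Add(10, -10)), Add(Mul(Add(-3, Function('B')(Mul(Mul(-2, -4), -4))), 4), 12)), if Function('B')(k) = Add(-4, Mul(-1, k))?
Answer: 0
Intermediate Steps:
Mul(Mul(8, Add(10, -10)), Add(Mul(Add(-3, Function('B')(Mul(Mul(-2, -4), -4))), 4), 12)) = Mul(Mul(8, Add(10, -10)), Add(Mul(Add(-3, Add(-4, Mul(-1, Mul(Mul(-2, -4), -4)))), 4), 12)) = Mul(Mul(8, 0), Add(Mul(Add(-3, Add(-4, Mul(-1, Mul(8, -4)))), 4), 12)) = Mul(0, Add(Mul(Add(-3, Add(-4, Mul(-1, -32))), 4), 12)) = Mul(0, Add(Mul(Add(-3, Add(-4, 32)), 4), 12)) = Mul(0, Add(Mul(Add(-3, 28), 4), 12)) = Mul(0, Add(Mul(25, 4), 12)) = Mul(0, Add(100, 12)) = Mul(0, 112) = 0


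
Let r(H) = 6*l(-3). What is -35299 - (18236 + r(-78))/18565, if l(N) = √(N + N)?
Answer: -13943493/395 - 6*I*√6/18565 ≈ -35300.0 - 0.00079165*I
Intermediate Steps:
l(N) = √2*√N (l(N) = √(2*N) = √2*√N)
r(H) = 6*I*√6 (r(H) = 6*(√2*√(-3)) = 6*(√2*(I*√3)) = 6*(I*√6) = 6*I*√6)
-35299 - (18236 + r(-78))/18565 = -35299 - (18236 + 6*I*√6)/18565 = -35299 - (388/395 + 6*I*√6/18565) = -35299 + (-388/395 - 6*I*√6/18565) = -13943493/395 - 6*I*√6/18565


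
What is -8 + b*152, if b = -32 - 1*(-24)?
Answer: -1224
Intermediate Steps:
b = -8 (b = -32 + 24 = -8)
-8 + b*152 = -8 - 8*152 = -8 - 1216 = -1224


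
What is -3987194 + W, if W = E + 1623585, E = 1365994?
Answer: -997615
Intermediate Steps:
W = 2989579 (W = 1365994 + 1623585 = 2989579)
-3987194 + W = -3987194 + 2989579 = -997615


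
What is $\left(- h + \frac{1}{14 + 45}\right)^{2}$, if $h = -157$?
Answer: $\frac{85821696}{3481} \approx 24654.0$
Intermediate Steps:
$\left(- h + \frac{1}{14 + 45}\right)^{2} = \left(\left(-1\right) \left(-157\right) + \frac{1}{14 + 45}\right)^{2} = \left(157 + \frac{1}{59}\right)^{2} = \left(\frac{9264}{59}\right)^{2} = \frac{85821696}{3481}$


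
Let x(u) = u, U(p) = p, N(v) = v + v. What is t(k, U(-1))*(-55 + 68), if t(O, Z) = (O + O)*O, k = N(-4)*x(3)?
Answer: 14976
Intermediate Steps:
N(v) = 2*v
k = -24 (k = (2*(-4))*3 = -8*3 = -24)
t(O, Z) = 2*O² (t(O, Z) = (2*O)*O = 2*O²)
t(k, U(-1))*(-55 + 68) = (2*(-24)²)*(-55 + 68) = (2*576)*13 = 1152*13 = 14976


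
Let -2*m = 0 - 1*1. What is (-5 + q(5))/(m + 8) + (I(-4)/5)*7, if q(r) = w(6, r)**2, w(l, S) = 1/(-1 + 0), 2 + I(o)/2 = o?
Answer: -1468/85 ≈ -17.271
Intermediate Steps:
I(o) = -4 + 2*o
m = 1/2 (m = -(0 - 1*1)/2 = -(0 - 1)/2 = -1/2*(-1) = 1/2 ≈ 0.50000)
w(l, S) = -1 (w(l, S) = 1/(-1) = -1)
q(r) = 1 (q(r) = (-1)**2 = 1)
(-5 + q(5))/(m + 8) + (I(-4)/5)*7 = (-5 + 1)/(1/2 + 8) + ((-4 + 2*(-4))/5)*7 = -4/17/2 + ((-4 - 8)*(1/5))*7 = -4*2/17 - 12*1/5*7 = -8/17 - 12/5*7 = -8/17 - 84/5 = -1468/85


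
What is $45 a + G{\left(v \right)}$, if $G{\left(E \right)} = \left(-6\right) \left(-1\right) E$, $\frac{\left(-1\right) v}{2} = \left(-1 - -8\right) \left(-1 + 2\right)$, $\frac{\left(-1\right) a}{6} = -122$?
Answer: $32856$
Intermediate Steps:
$a = 732$ ($a = \left(-6\right) \left(-122\right) = 732$)
$v = -14$ ($v = - 2 \left(-1 - -8\right) \left(-1 + 2\right) = - 2 \left(-1 + 8\right) 1 = - 2 \cdot 7 \cdot 1 = \left(-2\right) 7 = -14$)
$G{\left(E \right)} = 6 E$
$45 a + G{\left(v \right)} = 45 \cdot 732 + 6 \left(-14\right) = 32940 - 84 = 32856$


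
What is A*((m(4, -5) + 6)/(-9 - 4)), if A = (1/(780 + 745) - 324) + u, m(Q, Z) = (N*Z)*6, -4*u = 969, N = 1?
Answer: -20724726/19825 ≈ -1045.4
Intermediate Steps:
u = -969/4 (u = -¼*969 = -969/4 ≈ -242.25)
m(Q, Z) = 6*Z (m(Q, Z) = (1*Z)*6 = Z*6 = 6*Z)
A = -3454121/6100 (A = (1/(780 + 745) - 324) - 969/4 = (1/1525 - 324) - 969/4 = -494099/1525 - 969/4 = -3454121/6100 ≈ -566.25)
A*((m(4, -5) + 6)/(-9 - 4)) = -3454121*(6*(-5) + 6)/(6100*(-9 - 4)) = -3454121*(-30 + 6)/(6100*(-13)) = -(-20724726)*(-1)/(1525*13) = -3454121/6100*24/13 = -20724726/19825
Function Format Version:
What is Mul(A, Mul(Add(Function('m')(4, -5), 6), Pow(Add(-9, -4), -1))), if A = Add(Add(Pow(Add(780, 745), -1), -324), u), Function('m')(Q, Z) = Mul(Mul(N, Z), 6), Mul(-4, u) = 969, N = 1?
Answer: Rational(-20724726, 19825) ≈ -1045.4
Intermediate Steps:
u = Rational(-969, 4) (u = Mul(Rational(-1, 4), 969) = Rational(-969, 4) ≈ -242.25)
Function('m')(Q, Z) = Mul(6, Z) (Function('m')(Q, Z) = Mul(Mul(1, Z), 6) = Mul(Z, 6) = Mul(6, Z))
A = Rational(-3454121, 6100) (A = Add(Add(Pow(Add(780, 745), -1), -324), Rational(-969, 4)) = Add(Add(Pow(1525, -1), -324), Rational(-969, 4)) = Add(Add(Rational(1, 1525), -324), Rational(-969, 4)) = Add(Rational(-494099, 1525), Rational(-969, 4)) = Rational(-3454121, 6100) ≈ -566.25)
Mul(A, Mul(Add(Function('m')(4, -5), 6), Pow(Add(-9, -4), -1))) = Mul(Rational(-3454121, 6100), Mul(Add(Mul(6, -5), 6), Pow(Add(-9, -4), -1))) = Mul(Rational(-3454121, 6100), Mul(Add(-30, 6), Pow(-13, -1))) = Mul(Rational(-3454121, 6100), Mul(-24, Rational(-1, 13))) = Mul(Rational(-3454121, 6100), Rational(24, 13)) = Rational(-20724726, 19825)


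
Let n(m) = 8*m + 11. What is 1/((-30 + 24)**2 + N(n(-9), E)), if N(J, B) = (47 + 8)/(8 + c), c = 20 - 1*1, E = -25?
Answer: 27/1027 ≈ 0.026290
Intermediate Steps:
c = 19 (c = 20 - 1 = 19)
n(m) = 11 + 8*m
N(J, B) = 55/27 (N(J, B) = (47 + 8)/(8 + 19) = 55/27)
1/((-30 + 24)**2 + N(n(-9), E)) = 1/((-30 + 24)**2 + 55/27) = 1/((-6)**2 + 55/27) = 1/(36 + 55/27) = 1/(1027/27) = 27/1027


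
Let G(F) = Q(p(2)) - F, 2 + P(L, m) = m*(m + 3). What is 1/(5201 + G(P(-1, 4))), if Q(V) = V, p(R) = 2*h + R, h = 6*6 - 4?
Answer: 1/5241 ≈ 0.00019080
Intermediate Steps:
h = 32 (h = 36 - 4 = 32)
p(R) = 64 + R (p(R) = 2*32 + R = 64 + R)
P(L, m) = -2 + m*(3 + m) (P(L, m) = -2 + m*(m + 3) = -2 + m*(3 + m))
G(F) = 66 - F (G(F) = (64 + 2) - F = 66 - F)
1/(5201 + G(P(-1, 4))) = 1/(5201 + (66 - (-2 + 4² + 3*4))) = 1/(5201 + (66 - (-2 + 16 + 12))) = 1/(5201 + (66 - 1*26)) = 1/(5201 + (66 - 26)) = 1/(5201 + 40) = 1/5241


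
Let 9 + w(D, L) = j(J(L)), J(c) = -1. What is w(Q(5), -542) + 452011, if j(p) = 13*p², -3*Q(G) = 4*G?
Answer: 452015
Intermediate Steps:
Q(G) = -4*G/3
w(D, L) = 4 (w(D, L) = -9 + 13*(-1)² = -9 + 13*1 = -9 + 13 = 4)
w(Q(5), -542) + 452011 = 4 + 452011 = 452015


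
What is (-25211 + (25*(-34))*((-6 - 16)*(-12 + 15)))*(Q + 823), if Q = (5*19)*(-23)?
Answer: -42070818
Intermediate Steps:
Q = -2185 (Q = 95*(-23) = -2185)
(-25211 + (25*(-34))*((-6 - 16)*(-12 + 15)))*(Q + 823) = (-25211 + (25*(-34))*((-6 - 16)*(-12 + 15)))*(-2185 + 823) = (-25211 - (-18700)*3)*(-1362) = (-25211 - 850*(-66))*(-1362) = (-25211 + 56100)*(-1362) = 30889*(-1362) = -42070818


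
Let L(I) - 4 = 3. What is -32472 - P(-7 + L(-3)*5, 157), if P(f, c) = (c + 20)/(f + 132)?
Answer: -5195697/160 ≈ -32473.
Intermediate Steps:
L(I) = 7 (L(I) = 4 + 3 = 7)
P(f, c) = (20 + c)/(132 + f)
-32472 - P(-7 + L(-3)*5, 157) = -32472 - (20 + 157)/(132 + (-7 + 7*5)) = -32472 - 177/(132 + (-7 + 35)) = -32472 - 177/(132 + 28) = -32472 - 177/160 = -5195697/160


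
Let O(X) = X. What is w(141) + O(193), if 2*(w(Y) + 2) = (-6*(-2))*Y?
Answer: 1037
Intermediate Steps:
w(Y) = -2 + 6*Y (w(Y) = -2 + ((-6*(-2))*Y)/2 = -2 + (12*Y)/2 = -2 + 6*Y)
w(141) + O(193) = (-2 + 6*141) + 193 = (-2 + 846) + 193 = 844 + 193 = 1037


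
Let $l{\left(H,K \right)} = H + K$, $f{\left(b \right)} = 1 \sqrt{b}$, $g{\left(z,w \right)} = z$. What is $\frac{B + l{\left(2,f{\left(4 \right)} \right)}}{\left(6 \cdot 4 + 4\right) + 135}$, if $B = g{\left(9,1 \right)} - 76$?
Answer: $- \frac{63}{163} \approx -0.3865$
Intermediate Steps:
$f{\left(b \right)} = \sqrt{b}$
$B = -67$ ($B = 9 - 76 = -67$)
$\frac{B + l{\left(2,f{\left(4 \right)} \right)}}{\left(6 \cdot 4 + 4\right) + 135} = \frac{-67 + \left(2 + \sqrt{4}\right)}{\left(6 \cdot 4 + 4\right) + 135} = \frac{-67 + \left(2 + 2\right)}{\left(24 + 4\right) + 135} = \frac{-67 + 4}{28 + 135} = - \frac{63}{163}$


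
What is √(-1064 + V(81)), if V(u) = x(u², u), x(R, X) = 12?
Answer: 2*I*√263 ≈ 32.435*I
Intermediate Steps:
V(u) = 12
√(-1064 + V(81)) = √(-1064 + 12) = √(-1052) = 2*I*√263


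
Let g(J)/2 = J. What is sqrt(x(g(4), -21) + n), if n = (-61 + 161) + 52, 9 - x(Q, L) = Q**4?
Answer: I*sqrt(3935) ≈ 62.73*I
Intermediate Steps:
g(J) = 2*J
x(Q, L) = 9 - Q**4
n = 152 (n = 100 + 52 = 152)
sqrt(x(g(4), -21) + n) = sqrt((9 - (2*4)**4) + 152) = sqrt((9 - 1*8**4) + 152) = sqrt((9 - 1*4096) + 152) = sqrt((9 - 4096) + 152) = sqrt(-4087 + 152) = sqrt(-3935) = I*sqrt(3935)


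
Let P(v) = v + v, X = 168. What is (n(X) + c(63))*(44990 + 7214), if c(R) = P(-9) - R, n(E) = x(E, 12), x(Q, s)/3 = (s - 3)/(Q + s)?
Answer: -21103467/5 ≈ -4.2207e+6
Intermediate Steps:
P(v) = 2*v
x(Q, s) = 3*(-3 + s)/(Q + s) (x(Q, s) = 3*((s - 3)/(Q + s)) = 3*((-3 + s)/(Q + s)) = 3*(-3 + s)/(Q + s))
n(E) = 27/(12 + E) (n(E) = 3*(-3 + 12)/(E + 12) = 3*9/(12 + E) = 27/(12 + E))
c(R) = -18 - R (c(R) = 2*(-9) - R = -18 - R)
(n(X) + c(63))*(44990 + 7214) = (27/(12 + 168) + (-18 - 1*63))*(44990 + 7214) = (27/180 + (-18 - 63))*52204 = (27*(1/180) - 81)*52204 = (3/20 - 81)*52204 = -1617/20*52204 = -21103467/5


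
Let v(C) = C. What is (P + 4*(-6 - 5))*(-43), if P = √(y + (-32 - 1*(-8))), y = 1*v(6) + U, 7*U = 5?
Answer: 1892 - 473*I*√7/7 ≈ 1892.0 - 178.78*I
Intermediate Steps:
U = 5/7 (U = (⅐)*5 = 5/7 ≈ 0.71429)
y = 47/7 (y = 1*6 + 5/7 = 6 + 5/7 = 47/7 ≈ 6.7143)
P = 11*I*√7/7 (P = √(47/7 + (-32 - 1*(-8))) = √(47/7 + (-32 + 8)) = √(47/7 - 24) = √(-121/7) = 11*I*√7/7 ≈ 4.1576*I)
(P + 4*(-6 - 5))*(-43) = (11*I*√7/7 + 4*(-6 - 5))*(-43) = (11*I*√7/7 + 4*(-11))*(-43) = (11*I*√7/7 - 44)*(-43) = (-44 + 11*I*√7/7)*(-43) = 1892 - 473*I*√7/7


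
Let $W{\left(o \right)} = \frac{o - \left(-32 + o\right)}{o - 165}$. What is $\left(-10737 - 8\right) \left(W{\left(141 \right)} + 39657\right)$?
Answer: $- \frac{1278300415}{3} \approx -4.261 \cdot 10^{8}$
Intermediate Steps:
$W{\left(o \right)} = \frac{32}{-165 + o}$
$\left(-10737 - 8\right) \left(W{\left(141 \right)} + 39657\right) = \left(-10737 - 8\right) \left(\frac{32}{-165 + 141} + 39657\right) = - 10745 \left(\frac{32}{-24} + 39657\right) = - 10745 \left(32 \left(- \frac{1}{24}\right) + 39657\right) = - 10745 \left(- \frac{4}{3} + 39657\right) = \left(-10745\right) \frac{118967}{3} = - \frac{1278300415}{3}$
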